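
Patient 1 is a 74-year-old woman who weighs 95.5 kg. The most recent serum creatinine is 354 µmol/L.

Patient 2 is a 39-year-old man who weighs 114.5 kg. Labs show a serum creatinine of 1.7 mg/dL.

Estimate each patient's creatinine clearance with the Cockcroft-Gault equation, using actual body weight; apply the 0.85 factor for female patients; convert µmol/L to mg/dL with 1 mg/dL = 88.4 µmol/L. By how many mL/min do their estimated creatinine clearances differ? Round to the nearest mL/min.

76 mL/min

Patient 1: SCr = 354 / 88.4 = 4.005 mg/dL
Patient 1: CrCl = (140 − 74) × 95.5 / (72 × 4.005) × 0.85 = 6303.0 / 288.36 × 0.85 ≈ 18.6 mL/min
Patient 2: CrCl = (140 − 39) × 114.5 / (72 × 1.7) = 11564.5 / 122.40 ≈ 94.5 mL/min
|18.6 − 94.5| = 75.9 mL/min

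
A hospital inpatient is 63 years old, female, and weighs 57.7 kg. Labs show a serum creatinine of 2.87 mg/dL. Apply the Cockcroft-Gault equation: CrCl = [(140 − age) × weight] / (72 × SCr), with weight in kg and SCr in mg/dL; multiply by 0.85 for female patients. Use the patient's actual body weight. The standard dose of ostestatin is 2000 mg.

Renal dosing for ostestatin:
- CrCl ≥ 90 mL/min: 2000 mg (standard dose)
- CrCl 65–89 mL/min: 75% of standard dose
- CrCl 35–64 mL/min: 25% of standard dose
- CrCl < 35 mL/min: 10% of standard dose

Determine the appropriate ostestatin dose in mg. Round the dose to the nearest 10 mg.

CrCl = (140 − 63) × 57.7 / (72 × 2.87) × 0.85 = 4442.9 / 206.64 × 0.85 ≈ 18.3 mL/min
CrCl ≈ 18 mL/min → bracket < 35 mL/min.
10% of 2000 mg = 200 mg

200 mg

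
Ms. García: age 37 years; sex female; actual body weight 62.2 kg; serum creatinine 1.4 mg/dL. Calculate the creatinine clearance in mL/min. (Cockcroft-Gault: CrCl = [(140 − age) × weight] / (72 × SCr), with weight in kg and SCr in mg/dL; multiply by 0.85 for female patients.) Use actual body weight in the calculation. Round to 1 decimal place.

54.0 mL/min

CrCl = (140 − 37) × 62.2 / (72 × 1.4) × 0.85 = 6406.6 / 100.80 × 0.85 ≈ 54.0 mL/min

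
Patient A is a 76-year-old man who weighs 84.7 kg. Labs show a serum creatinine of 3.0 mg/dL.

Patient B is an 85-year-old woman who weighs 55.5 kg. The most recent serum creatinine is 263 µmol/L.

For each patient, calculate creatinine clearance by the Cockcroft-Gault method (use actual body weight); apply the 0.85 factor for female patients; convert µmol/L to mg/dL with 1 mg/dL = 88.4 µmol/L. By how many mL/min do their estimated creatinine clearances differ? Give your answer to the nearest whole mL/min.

13 mL/min

Patient A: CrCl = (140 − 76) × 84.7 / (72 × 3) = 5420.8 / 216.00 ≈ 25.1 mL/min
Patient B: SCr = 263 / 88.4 = 2.975 mg/dL
Patient B: CrCl = (140 − 85) × 55.5 / (72 × 2.975) × 0.85 = 3052.5 / 214.20 × 0.85 ≈ 12.1 mL/min
|25.1 − 12.1| = 13.0 mL/min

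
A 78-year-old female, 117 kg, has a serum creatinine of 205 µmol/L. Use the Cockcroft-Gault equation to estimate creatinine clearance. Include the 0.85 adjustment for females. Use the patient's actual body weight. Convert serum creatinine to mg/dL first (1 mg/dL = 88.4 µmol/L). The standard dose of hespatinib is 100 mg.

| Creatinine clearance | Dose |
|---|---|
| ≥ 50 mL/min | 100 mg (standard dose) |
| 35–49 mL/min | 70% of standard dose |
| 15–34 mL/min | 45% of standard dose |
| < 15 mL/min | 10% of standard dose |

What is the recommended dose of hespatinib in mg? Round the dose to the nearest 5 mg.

SCr = 205 / 88.4 = 2.319 mg/dL
CrCl = (140 − 78) × 117 / (72 × 2.319) × 0.85 = 7254.0 / 166.97 × 0.85 ≈ 36.9 mL/min
CrCl ≈ 37 mL/min → bracket 35–49 mL/min.
70% of 100 mg = 70 mg

70 mg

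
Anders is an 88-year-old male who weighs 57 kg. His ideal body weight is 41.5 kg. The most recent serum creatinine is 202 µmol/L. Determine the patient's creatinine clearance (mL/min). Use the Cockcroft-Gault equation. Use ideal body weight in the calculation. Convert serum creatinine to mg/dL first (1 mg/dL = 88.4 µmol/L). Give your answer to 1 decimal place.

13.1 mL/min

SCr = 202 / 88.4 = 2.285 mg/dL
CrCl = (140 − 88) × 41.5 / (72 × 2.285) = 2158.0 / 164.52 ≈ 13.1 mL/min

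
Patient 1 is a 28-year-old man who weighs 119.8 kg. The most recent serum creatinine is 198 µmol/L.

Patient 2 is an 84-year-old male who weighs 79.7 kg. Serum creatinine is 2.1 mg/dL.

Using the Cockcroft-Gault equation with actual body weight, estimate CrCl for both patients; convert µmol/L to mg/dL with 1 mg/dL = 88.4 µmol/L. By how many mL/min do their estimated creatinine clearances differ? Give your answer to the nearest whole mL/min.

54 mL/min

Patient 1: SCr = 198 / 88.4 = 2.24 mg/dL
Patient 1: CrCl = (140 − 28) × 119.8 / (72 × 2.24) = 13417.6 / 161.28 ≈ 83.2 mL/min
Patient 2: CrCl = (140 − 84) × 79.7 / (72 × 2.1) = 4463.2 / 151.20 ≈ 29.5 mL/min
|83.2 − 29.5| = 53.7 mL/min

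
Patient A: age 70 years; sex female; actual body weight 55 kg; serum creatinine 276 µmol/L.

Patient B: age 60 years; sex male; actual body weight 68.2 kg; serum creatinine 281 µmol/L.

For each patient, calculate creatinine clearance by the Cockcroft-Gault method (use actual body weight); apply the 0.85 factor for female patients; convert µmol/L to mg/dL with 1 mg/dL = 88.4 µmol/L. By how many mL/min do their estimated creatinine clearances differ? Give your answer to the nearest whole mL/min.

9 mL/min

Patient A: SCr = 276 / 88.4 = 3.122 mg/dL
Patient A: CrCl = (140 − 70) × 55 / (72 × 3.122) × 0.85 = 3850.0 / 224.78 × 0.85 ≈ 14.6 mL/min
Patient B: SCr = 281 / 88.4 = 3.179 mg/dL
Patient B: CrCl = (140 − 60) × 68.2 / (72 × 3.179) = 5456.0 / 228.89 ≈ 23.8 mL/min
|14.6 − 23.8| = 9.2 mL/min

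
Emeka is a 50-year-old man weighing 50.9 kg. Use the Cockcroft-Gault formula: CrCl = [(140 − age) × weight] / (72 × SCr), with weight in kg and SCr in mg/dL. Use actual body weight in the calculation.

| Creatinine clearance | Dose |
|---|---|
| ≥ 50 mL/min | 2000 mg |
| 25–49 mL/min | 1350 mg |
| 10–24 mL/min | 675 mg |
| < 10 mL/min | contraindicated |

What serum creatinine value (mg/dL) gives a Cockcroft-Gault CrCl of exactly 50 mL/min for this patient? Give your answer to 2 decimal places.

Standard dose requires CrCl ≥ 50 mL/min.
Set (140 − 50) × 50.9 / (72 × SCr) = 50
SCr = (140 − 50) × 50.9 / (72 × 50) = 1.272 mg/dL

1.27 mg/dL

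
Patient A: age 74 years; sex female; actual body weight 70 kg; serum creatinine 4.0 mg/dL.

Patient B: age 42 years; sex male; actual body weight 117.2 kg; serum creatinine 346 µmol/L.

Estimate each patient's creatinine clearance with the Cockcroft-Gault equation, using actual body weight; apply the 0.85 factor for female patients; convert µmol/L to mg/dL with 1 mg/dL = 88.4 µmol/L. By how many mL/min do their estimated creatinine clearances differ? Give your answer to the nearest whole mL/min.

Patient A: CrCl = (140 − 74) × 70 / (72 × 4) × 0.85 = 4620.0 / 288.00 × 0.85 ≈ 13.6 mL/min
Patient B: SCr = 346 / 88.4 = 3.914 mg/dL
Patient B: CrCl = (140 − 42) × 117.2 / (72 × 3.914) = 11485.6 / 281.81 ≈ 40.8 mL/min
|13.6 − 40.8| = 27.2 mL/min

27 mL/min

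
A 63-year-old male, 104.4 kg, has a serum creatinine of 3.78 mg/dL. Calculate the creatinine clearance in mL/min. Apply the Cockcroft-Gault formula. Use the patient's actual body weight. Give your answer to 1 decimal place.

CrCl = (140 − 63) × 104.4 / (72 × 3.78) = 8038.8 / 272.16 ≈ 29.5 mL/min

29.5 mL/min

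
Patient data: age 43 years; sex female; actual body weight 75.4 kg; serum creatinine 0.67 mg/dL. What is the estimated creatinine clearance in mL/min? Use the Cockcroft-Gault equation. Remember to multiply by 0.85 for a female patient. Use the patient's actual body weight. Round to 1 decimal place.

128.9 mL/min

CrCl = (140 − 43) × 75.4 / (72 × 0.67) × 0.85 = 7313.8 / 48.24 × 0.85 ≈ 128.9 mL/min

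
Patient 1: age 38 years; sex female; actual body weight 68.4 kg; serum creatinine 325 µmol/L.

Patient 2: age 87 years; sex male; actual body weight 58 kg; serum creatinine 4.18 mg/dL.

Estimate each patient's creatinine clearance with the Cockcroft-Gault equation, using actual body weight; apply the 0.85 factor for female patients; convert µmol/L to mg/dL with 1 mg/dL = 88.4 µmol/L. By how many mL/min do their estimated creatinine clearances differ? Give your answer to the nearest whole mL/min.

Patient 1: SCr = 325 / 88.4 = 3.676 mg/dL
Patient 1: CrCl = (140 − 38) × 68.4 / (72 × 3.676) × 0.85 = 6976.8 / 264.67 × 0.85 ≈ 22.4 mL/min
Patient 2: CrCl = (140 − 87) × 58 / (72 × 4.18) = 3074.0 / 300.96 ≈ 10.2 mL/min
|22.4 − 10.2| = 12.2 mL/min

12 mL/min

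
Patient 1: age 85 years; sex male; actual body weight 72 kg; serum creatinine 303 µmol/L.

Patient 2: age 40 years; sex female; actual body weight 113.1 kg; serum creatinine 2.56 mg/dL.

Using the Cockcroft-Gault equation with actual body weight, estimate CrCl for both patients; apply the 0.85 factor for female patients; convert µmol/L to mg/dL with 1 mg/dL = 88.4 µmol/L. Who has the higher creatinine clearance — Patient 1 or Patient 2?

Patient 1: SCr = 303 / 88.4 = 3.428 mg/dL
Patient 1: CrCl = (140 − 85) × 72 / (72 × 3.428) = 3960.0 / 246.82 ≈ 16.0 mL/min
Patient 2: CrCl = (140 − 40) × 113.1 / (72 × 2.56) × 0.85 = 11310.0 / 184.32 × 0.85 ≈ 52.2 mL/min
16.0 vs 52.2 mL/min → Patient 2 is higher.

Patient 2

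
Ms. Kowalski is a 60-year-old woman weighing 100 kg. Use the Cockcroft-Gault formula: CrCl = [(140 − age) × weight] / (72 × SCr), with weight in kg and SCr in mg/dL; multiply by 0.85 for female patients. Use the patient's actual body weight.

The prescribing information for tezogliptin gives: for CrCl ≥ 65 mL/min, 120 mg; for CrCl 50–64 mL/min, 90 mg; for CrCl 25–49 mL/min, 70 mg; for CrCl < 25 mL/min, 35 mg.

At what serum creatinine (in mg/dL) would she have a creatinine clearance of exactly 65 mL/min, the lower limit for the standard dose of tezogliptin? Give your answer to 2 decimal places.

1.45 mg/dL

Standard dose requires CrCl ≥ 65 mL/min.
Set (140 − 60) × 100 × 0.85 / (72 × SCr) = 65
SCr = (140 − 60) × 100 × 0.85 / (72 × 65) = 1.453 mg/dL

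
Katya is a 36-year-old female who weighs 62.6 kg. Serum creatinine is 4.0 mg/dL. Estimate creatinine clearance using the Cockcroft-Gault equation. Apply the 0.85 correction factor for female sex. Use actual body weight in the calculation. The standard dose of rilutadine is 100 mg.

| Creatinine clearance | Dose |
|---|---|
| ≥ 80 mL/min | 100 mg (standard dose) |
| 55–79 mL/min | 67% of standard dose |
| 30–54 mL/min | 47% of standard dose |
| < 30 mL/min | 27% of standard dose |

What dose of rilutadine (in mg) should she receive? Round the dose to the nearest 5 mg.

25 mg

CrCl = (140 − 36) × 62.6 / (72 × 4) × 0.85 = 6510.4 / 288.00 × 0.85 ≈ 19.2 mL/min
CrCl ≈ 19 mL/min → bracket < 30 mL/min.
27% of 100 mg = 27 mg → 25 mg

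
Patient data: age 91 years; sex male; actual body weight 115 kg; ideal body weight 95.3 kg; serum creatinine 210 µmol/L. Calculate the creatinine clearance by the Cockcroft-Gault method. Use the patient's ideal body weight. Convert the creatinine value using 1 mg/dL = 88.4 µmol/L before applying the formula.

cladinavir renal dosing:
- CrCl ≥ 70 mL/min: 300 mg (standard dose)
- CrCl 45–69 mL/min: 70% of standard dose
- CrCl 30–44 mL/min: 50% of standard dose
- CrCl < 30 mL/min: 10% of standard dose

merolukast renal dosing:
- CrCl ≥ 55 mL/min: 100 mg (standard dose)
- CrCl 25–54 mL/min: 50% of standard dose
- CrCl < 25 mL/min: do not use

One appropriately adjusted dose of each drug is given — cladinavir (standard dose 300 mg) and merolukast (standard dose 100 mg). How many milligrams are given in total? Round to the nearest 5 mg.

80 mg

SCr = 210 / 88.4 = 2.376 mg/dL
CrCl = (140 − 91) × 95.3 / (72 × 2.376) = 4669.7 / 171.07 ≈ 27.3 mL/min
CrCl ≈ 27 mL/min.
cladinavir: < 30 mL/min → 10% of 300 mg = 30 mg.
merolukast: 25–54 mL/min → 50% of 100 mg = 50 mg.
Total = 30 + 50 = 80 mg.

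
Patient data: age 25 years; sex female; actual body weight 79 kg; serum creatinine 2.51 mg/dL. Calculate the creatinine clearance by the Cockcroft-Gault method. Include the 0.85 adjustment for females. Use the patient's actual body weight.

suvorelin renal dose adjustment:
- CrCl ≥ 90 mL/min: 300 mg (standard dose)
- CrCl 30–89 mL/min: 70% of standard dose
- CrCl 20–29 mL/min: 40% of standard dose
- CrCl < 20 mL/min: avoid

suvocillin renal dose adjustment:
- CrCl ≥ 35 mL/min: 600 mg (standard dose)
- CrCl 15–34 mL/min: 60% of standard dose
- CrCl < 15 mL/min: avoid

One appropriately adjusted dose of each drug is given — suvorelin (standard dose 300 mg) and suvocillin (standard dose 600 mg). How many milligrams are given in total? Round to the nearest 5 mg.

CrCl = (140 − 25) × 79 / (72 × 2.51) × 0.85 = 9085.0 / 180.72 × 0.85 ≈ 42.7 mL/min
CrCl ≈ 43 mL/min.
suvorelin: 30–89 mL/min → 70% of 300 mg = 210 mg.
suvocillin: ≥ 35 mL/min → 100% of 600 mg = 600 mg.
Total = 210 + 600 = 810 mg.

810 mg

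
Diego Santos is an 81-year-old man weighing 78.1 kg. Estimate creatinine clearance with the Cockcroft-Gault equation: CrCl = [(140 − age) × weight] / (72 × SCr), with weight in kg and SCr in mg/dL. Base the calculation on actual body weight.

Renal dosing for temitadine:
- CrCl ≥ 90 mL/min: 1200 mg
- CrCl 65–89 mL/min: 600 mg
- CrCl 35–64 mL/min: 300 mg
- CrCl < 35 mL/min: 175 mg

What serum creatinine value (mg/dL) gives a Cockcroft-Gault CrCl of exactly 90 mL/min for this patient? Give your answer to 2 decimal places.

0.71 mg/dL

Standard dose requires CrCl ≥ 90 mL/min.
Set (140 − 81) × 78.1 / (72 × SCr) = 90
SCr = (140 − 81) × 78.1 / (72 × 90) = 0.711 mg/dL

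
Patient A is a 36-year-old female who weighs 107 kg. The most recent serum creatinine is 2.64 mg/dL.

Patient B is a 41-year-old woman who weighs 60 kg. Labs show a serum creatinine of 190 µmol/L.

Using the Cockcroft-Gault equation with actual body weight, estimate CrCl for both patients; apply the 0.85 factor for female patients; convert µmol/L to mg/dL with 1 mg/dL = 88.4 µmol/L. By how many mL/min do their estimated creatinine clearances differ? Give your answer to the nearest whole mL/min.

Patient A: CrCl = (140 − 36) × 107 / (72 × 2.64) × 0.85 = 11128.0 / 190.08 × 0.85 ≈ 49.8 mL/min
Patient B: SCr = 190 / 88.4 = 2.149 mg/dL
Patient B: CrCl = (140 − 41) × 60 / (72 × 2.149) × 0.85 = 5940.0 / 154.73 × 0.85 ≈ 32.6 mL/min
|49.8 − 32.6| = 17.2 mL/min

17 mL/min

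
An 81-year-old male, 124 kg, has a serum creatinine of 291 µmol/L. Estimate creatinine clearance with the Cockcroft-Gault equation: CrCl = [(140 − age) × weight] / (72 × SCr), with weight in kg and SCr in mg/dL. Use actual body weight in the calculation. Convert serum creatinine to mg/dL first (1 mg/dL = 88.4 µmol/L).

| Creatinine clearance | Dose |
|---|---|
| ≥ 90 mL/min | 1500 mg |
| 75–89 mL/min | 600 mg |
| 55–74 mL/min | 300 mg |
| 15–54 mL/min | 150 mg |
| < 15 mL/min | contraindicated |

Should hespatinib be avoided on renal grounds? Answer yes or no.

no

SCr = 291 / 88.4 = 3.292 mg/dL
CrCl = (140 − 81) × 124 / (72 × 3.292) = 7316.0 / 237.02 ≈ 30.9 mL/min
CrCl ≈ 31 mL/min, which is ≥ 15 mL/min.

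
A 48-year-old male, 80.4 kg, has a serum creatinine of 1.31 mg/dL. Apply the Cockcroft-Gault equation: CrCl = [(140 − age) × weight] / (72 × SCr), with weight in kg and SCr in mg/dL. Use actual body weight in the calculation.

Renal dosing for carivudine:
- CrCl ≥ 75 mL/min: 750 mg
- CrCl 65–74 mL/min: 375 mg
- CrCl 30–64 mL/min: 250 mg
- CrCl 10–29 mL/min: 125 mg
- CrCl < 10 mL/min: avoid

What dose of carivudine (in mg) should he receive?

CrCl = (140 − 48) × 80.4 / (72 × 1.31) = 7396.8 / 94.32 ≈ 78.4 mL/min
CrCl ≈ 78 mL/min → bracket ≥ 75 mL/min.
Dose for this bracket: 750 mg.

750 mg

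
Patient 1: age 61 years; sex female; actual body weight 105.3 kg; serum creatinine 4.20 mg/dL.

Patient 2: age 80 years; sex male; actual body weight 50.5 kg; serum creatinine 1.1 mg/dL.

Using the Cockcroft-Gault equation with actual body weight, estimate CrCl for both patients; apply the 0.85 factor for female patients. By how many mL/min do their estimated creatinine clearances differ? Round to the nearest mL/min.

15 mL/min

Patient 1: CrCl = (140 − 61) × 105.3 / (72 × 4.2) × 0.85 = 8318.7 / 302.40 × 0.85 ≈ 23.4 mL/min
Patient 2: CrCl = (140 − 80) × 50.5 / (72 × 1.1) = 3030.0 / 79.20 ≈ 38.3 mL/min
|23.4 − 38.3| = 14.9 mL/min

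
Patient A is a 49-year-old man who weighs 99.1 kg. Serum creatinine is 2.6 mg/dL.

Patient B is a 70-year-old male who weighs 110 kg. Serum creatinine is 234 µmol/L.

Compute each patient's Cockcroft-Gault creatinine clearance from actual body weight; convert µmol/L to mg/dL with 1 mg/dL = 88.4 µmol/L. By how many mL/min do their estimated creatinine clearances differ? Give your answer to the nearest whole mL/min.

Patient A: CrCl = (140 − 49) × 99.1 / (72 × 2.6) = 9018.1 / 187.20 ≈ 48.2 mL/min
Patient B: SCr = 234 / 88.4 = 2.647 mg/dL
Patient B: CrCl = (140 − 70) × 110 / (72 × 2.647) = 7700.0 / 190.58 ≈ 40.4 mL/min
|48.2 − 40.4| = 7.8 mL/min

8 mL/min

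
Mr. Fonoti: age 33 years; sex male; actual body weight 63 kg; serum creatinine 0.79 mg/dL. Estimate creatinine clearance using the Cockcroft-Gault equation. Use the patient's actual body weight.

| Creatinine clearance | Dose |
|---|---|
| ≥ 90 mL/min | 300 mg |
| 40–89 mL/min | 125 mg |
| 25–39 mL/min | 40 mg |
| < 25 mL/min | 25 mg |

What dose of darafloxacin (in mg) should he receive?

CrCl = (140 − 33) × 63 / (72 × 0.79) = 6741.0 / 56.88 ≈ 118.5 mL/min
CrCl ≈ 119 mL/min → bracket ≥ 90 mL/min.
Dose for this bracket: 300 mg.

300 mg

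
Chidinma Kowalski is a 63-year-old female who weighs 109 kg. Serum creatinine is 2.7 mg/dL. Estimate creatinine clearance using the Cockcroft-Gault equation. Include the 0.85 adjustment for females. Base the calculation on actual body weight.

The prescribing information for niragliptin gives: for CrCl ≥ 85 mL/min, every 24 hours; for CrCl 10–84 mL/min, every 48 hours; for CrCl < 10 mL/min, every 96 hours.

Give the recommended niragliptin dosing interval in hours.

CrCl = (140 − 63) × 109 / (72 × 2.7) × 0.85 = 8393.0 / 194.40 × 0.85 ≈ 36.7 mL/min
CrCl ≈ 37 mL/min → bracket 10–84 mL/min → every 48 hours.

every 48 hours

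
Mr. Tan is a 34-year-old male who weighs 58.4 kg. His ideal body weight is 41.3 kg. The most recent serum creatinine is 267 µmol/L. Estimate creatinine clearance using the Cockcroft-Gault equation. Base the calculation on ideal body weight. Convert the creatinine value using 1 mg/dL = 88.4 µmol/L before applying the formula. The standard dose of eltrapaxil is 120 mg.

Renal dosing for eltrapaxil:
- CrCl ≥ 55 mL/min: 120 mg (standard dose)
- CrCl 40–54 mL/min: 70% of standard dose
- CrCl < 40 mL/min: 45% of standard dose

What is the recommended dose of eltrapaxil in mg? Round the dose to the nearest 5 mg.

SCr = 267 / 88.4 = 3.02 mg/dL
CrCl = (140 − 34) × 41.3 / (72 × 3.02) = 4377.8 / 217.44 ≈ 20.1 mL/min
CrCl ≈ 20 mL/min → bracket < 40 mL/min.
45% of 120 mg = 54 mg → 55 mg

55 mg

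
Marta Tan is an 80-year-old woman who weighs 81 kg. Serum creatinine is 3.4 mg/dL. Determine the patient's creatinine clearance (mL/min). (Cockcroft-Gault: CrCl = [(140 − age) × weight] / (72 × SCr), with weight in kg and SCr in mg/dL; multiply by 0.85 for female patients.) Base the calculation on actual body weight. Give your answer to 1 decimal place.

CrCl = (140 − 80) × 81 / (72 × 3.4) × 0.85 = 4860.0 / 244.80 × 0.85 ≈ 16.9 mL/min

16.9 mL/min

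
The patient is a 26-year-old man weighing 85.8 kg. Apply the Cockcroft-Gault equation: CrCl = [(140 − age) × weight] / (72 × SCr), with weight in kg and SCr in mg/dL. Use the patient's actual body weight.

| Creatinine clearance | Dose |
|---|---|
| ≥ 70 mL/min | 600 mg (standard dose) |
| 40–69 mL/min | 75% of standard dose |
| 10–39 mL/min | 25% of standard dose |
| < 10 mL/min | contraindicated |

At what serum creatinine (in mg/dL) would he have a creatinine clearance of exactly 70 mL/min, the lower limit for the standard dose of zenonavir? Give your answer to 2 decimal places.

Standard dose requires CrCl ≥ 70 mL/min.
Set (140 − 26) × 85.8 / (72 × SCr) = 70
SCr = (140 − 26) × 85.8 / (72 × 70) = 1.941 mg/dL

1.94 mg/dL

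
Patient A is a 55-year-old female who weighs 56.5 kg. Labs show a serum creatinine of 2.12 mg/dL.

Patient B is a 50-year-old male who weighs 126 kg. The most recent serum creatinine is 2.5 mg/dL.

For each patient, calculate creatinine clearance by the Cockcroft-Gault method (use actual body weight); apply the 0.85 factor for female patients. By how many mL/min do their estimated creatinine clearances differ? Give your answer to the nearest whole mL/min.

36 mL/min

Patient A: CrCl = (140 − 55) × 56.5 / (72 × 2.12) × 0.85 = 4802.5 / 152.64 × 0.85 ≈ 26.7 mL/min
Patient B: CrCl = (140 − 50) × 126 / (72 × 2.5) = 11340.0 / 180.00 ≈ 63.0 mL/min
|26.7 − 63.0| = 36.3 mL/min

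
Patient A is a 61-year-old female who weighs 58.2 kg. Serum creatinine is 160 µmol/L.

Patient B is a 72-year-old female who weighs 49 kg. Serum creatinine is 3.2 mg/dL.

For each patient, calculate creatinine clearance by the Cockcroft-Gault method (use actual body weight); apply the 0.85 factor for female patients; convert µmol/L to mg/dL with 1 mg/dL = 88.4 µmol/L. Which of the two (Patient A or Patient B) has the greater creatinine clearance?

Patient A

Patient A: SCr = 160 / 88.4 = 1.81 mg/dL
Patient A: CrCl = (140 − 61) × 58.2 / (72 × 1.81) × 0.85 = 4597.8 / 130.32 × 0.85 ≈ 30.0 mL/min
Patient B: CrCl = (140 − 72) × 49 / (72 × 3.2) × 0.85 = 3332.0 / 230.40 × 0.85 ≈ 12.3 mL/min
30.0 vs 12.3 mL/min → Patient A is higher.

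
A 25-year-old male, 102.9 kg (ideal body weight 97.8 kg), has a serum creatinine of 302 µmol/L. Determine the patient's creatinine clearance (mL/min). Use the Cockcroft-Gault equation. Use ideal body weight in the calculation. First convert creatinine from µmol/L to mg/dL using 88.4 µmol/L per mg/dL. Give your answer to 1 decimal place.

45.7 mL/min

SCr = 302 / 88.4 = 3.416 mg/dL
CrCl = (140 − 25) × 97.8 / (72 × 3.416) = 11247.0 / 245.95 ≈ 45.7 mL/min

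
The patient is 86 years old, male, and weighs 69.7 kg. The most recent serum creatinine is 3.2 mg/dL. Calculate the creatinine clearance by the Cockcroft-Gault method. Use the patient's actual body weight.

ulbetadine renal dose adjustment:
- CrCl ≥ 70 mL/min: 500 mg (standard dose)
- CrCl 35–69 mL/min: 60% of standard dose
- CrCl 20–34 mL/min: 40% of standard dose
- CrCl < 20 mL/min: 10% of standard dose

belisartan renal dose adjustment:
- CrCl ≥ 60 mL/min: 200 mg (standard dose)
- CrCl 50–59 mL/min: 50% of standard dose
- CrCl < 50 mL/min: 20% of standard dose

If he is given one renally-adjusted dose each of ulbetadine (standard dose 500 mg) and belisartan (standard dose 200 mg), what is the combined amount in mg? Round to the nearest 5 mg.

CrCl = (140 − 86) × 69.7 / (72 × 3.2) = 3763.8 / 230.40 ≈ 16.3 mL/min
CrCl ≈ 16 mL/min.
ulbetadine: < 20 mL/min → 10% of 500 mg = 50 mg.
belisartan: < 50 mL/min → 20% of 200 mg = 40 mg.
Total = 50 + 40 = 90 mg.

90 mg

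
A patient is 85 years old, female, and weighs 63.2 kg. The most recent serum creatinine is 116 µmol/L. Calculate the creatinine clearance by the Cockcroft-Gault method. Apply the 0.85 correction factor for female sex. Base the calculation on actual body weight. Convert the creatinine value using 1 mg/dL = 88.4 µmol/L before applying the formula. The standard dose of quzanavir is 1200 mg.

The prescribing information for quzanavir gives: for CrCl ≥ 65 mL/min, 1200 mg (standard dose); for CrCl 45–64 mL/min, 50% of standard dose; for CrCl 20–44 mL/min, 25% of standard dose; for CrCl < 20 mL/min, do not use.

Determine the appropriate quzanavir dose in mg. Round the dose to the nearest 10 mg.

300 mg

SCr = 116 / 88.4 = 1.312 mg/dL
CrCl = (140 − 85) × 63.2 / (72 × 1.312) × 0.85 = 3476.0 / 94.46 × 0.85 ≈ 31.3 mL/min
CrCl ≈ 31 mL/min → bracket 20–44 mL/min.
25% of 1200 mg = 300 mg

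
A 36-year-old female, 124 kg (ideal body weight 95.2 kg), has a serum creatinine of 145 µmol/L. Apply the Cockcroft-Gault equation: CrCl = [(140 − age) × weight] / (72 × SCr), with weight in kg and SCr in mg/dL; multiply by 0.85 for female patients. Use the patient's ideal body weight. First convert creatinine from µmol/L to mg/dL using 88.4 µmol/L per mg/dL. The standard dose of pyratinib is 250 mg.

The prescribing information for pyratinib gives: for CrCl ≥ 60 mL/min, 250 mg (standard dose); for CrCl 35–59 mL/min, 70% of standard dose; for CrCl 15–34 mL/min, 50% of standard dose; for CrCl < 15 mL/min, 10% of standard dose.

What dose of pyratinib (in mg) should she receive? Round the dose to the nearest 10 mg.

250 mg

SCr = 145 / 88.4 = 1.64 mg/dL
CrCl = (140 − 36) × 95.2 / (72 × 1.64) × 0.85 = 9900.8 / 118.08 × 0.85 ≈ 71.3 mL/min
CrCl ≈ 71 mL/min → bracket ≥ 60 mL/min.
100% of 250 mg = 250 mg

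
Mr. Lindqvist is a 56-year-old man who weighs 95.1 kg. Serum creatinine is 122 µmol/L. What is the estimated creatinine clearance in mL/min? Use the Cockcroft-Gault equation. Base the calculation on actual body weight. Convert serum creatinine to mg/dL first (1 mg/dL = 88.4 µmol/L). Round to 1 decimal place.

80.4 mL/min

SCr = 122 / 88.4 = 1.38 mg/dL
CrCl = (140 − 56) × 95.1 / (72 × 1.38) = 7988.4 / 99.36 ≈ 80.4 mL/min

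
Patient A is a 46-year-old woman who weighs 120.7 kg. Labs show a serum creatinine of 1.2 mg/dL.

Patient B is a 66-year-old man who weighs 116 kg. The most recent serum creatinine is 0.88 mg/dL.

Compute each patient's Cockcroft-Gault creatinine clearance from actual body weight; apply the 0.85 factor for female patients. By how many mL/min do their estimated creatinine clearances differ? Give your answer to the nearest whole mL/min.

Patient A: CrCl = (140 − 46) × 120.7 / (72 × 1.2) × 0.85 = 11345.8 / 86.40 × 0.85 ≈ 111.6 mL/min
Patient B: CrCl = (140 − 66) × 116 / (72 × 0.88) = 8584.0 / 63.36 ≈ 135.5 mL/min
|111.6 − 135.5| = 23.9 mL/min

24 mL/min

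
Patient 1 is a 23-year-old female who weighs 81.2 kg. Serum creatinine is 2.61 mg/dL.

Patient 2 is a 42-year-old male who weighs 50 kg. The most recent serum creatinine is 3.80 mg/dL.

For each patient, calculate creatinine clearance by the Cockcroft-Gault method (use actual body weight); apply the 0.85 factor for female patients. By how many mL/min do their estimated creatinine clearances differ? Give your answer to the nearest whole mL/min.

Patient 1: CrCl = (140 − 23) × 81.2 / (72 × 2.61) × 0.85 = 9500.4 / 187.92 × 0.85 ≈ 43.0 mL/min
Patient 2: CrCl = (140 − 42) × 50 / (72 × 3.8) = 4900.0 / 273.60 ≈ 17.9 mL/min
|43.0 − 17.9| = 25.1 mL/min

25 mL/min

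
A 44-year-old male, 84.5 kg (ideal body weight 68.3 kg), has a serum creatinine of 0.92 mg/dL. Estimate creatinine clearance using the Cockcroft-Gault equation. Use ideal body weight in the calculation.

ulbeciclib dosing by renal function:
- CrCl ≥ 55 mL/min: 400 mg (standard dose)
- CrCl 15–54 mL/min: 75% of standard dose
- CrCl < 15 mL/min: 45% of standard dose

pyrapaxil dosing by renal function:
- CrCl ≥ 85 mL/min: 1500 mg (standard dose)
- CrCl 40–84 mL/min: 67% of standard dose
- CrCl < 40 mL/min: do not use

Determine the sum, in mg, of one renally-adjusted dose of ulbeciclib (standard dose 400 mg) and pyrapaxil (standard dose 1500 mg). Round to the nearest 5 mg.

CrCl = (140 − 44) × 68.3 / (72 × 0.92) = 6556.8 / 66.24 ≈ 99.0 mL/min
CrCl ≈ 99 mL/min.
ulbeciclib: ≥ 55 mL/min → 100% of 400 mg = 400 mg.
pyrapaxil: ≥ 85 mL/min → 100% of 1500 mg = 1500 mg.
Total = 400 + 1500 = 1900 mg.

1900 mg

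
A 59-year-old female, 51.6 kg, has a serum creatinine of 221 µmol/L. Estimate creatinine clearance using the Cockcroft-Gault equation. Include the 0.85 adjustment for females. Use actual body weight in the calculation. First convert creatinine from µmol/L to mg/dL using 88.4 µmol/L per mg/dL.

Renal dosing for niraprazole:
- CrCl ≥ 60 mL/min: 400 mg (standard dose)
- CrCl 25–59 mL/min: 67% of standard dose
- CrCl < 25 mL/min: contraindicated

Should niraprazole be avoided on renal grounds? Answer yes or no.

yes

SCr = 221 / 88.4 = 2.5 mg/dL
CrCl = (140 − 59) × 51.6 / (72 × 2.5) × 0.85 = 4179.6 / 180.00 × 0.85 ≈ 19.7 mL/min
CrCl ≈ 20 mL/min, which is < 25 mL/min.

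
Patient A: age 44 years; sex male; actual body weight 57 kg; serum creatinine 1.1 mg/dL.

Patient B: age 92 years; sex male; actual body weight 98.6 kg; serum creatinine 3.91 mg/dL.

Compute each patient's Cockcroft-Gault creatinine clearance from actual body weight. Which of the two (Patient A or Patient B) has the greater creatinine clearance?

Patient A

Patient A: CrCl = (140 − 44) × 57 / (72 × 1.1) = 5472.0 / 79.20 ≈ 69.1 mL/min
Patient B: CrCl = (140 − 92) × 98.6 / (72 × 3.91) = 4732.8 / 281.52 ≈ 16.8 mL/min
69.1 vs 16.8 mL/min → Patient A is higher.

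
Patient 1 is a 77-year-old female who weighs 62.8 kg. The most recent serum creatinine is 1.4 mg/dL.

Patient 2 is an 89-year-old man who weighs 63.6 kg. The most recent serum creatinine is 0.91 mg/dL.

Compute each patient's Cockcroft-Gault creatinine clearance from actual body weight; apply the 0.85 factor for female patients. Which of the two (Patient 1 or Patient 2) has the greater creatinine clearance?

Patient 1: CrCl = (140 − 77) × 62.8 / (72 × 1.4) × 0.85 = 3956.4 / 100.80 × 0.85 ≈ 33.4 mL/min
Patient 2: CrCl = (140 − 89) × 63.6 / (72 × 0.91) = 3243.6 / 65.52 ≈ 49.5 mL/min
33.4 vs 49.5 mL/min → Patient 2 is higher.

Patient 2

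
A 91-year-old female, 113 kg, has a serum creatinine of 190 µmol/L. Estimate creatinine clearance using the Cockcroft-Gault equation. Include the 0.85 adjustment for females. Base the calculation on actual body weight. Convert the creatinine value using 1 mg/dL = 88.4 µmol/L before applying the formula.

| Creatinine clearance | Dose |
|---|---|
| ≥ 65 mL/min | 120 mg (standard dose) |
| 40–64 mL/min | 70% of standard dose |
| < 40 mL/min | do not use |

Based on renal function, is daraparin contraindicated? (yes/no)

SCr = 190 / 88.4 = 2.149 mg/dL
CrCl = (140 − 91) × 113 / (72 × 2.149) × 0.85 = 5537.0 / 154.73 × 0.85 ≈ 30.4 mL/min
CrCl ≈ 30 mL/min, which is < 40 mL/min.

yes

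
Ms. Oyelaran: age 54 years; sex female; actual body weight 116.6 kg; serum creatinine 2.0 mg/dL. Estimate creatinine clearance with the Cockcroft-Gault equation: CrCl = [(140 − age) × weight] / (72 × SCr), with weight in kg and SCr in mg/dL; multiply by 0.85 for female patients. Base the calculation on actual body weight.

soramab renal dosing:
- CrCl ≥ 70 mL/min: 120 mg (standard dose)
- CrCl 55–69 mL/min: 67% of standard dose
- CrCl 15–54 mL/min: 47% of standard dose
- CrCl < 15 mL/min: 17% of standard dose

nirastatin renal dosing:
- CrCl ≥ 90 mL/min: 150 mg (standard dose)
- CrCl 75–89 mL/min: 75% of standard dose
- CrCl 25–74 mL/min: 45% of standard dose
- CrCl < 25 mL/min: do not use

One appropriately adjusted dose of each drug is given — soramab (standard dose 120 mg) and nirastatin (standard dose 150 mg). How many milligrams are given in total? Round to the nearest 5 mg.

CrCl = (140 − 54) × 116.6 / (72 × 2) × 0.85 = 10027.6 / 144.00 × 0.85 ≈ 59.2 mL/min
CrCl ≈ 59 mL/min.
soramab: 55–69 mL/min → 67% of 120 mg = 80.4 mg.
nirastatin: 25–74 mL/min → 45% of 150 mg = 67.5 mg.
Total = 80.4 + 67.5 = 147.9 mg.

150 mg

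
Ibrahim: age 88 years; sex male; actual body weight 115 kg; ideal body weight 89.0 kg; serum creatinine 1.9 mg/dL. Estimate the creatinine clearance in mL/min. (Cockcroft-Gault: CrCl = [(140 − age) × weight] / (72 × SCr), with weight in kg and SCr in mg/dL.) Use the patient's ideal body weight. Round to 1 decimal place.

CrCl = (140 − 88) × 89 / (72 × 1.9) = 4628.0 / 136.80 ≈ 33.8 mL/min

33.8 mL/min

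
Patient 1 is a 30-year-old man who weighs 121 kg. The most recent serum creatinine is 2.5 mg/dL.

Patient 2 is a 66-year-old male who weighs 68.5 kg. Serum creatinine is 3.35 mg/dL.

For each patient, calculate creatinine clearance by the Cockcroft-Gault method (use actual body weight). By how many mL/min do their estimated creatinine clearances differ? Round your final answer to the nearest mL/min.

53 mL/min

Patient 1: CrCl = (140 − 30) × 121 / (72 × 2.5) = 13310.0 / 180.00 ≈ 73.9 mL/min
Patient 2: CrCl = (140 − 66) × 68.5 / (72 × 3.35) = 5069.0 / 241.20 ≈ 21.0 mL/min
|73.9 − 21.0| = 52.9 mL/min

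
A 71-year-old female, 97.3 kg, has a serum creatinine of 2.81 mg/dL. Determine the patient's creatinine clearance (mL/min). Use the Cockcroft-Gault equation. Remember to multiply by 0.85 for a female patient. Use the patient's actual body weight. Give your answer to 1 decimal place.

28.2 mL/min

CrCl = (140 − 71) × 97.3 / (72 × 2.81) × 0.85 = 6713.7 / 202.32 × 0.85 ≈ 28.2 mL/min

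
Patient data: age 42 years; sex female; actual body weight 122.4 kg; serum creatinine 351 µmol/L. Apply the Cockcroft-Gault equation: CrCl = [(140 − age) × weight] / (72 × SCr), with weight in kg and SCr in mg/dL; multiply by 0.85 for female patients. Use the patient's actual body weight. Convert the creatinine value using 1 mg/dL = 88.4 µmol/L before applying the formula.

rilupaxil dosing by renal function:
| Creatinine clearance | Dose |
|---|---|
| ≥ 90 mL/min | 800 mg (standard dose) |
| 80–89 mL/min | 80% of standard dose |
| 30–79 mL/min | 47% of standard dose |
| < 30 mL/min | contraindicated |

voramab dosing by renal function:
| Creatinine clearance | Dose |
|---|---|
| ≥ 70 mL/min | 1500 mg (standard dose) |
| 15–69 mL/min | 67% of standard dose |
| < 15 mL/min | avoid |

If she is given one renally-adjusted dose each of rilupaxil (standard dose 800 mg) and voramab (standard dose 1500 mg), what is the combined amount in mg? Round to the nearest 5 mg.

SCr = 351 / 88.4 = 3.971 mg/dL
CrCl = (140 − 42) × 122.4 / (72 × 3.971) × 0.85 = 11995.2 / 285.91 × 0.85 ≈ 35.7 mL/min
CrCl ≈ 36 mL/min.
rilupaxil: 30–79 mL/min → 47% of 800 mg = 376 mg.
voramab: 15–69 mL/min → 67% of 1500 mg = 1005 mg.
Total = 376 + 1005 = 1381 mg.

1380 mg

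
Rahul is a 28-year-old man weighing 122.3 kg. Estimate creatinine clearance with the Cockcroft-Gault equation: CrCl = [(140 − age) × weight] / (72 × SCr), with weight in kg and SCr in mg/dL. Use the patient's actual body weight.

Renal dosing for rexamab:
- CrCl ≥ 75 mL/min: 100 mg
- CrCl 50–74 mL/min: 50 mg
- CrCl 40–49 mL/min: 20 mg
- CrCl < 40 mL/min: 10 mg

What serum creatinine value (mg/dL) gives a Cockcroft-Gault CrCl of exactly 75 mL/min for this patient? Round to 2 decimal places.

Standard dose requires CrCl ≥ 75 mL/min.
Set (140 − 28) × 122.3 / (72 × SCr) = 75
SCr = (140 − 28) × 122.3 / (72 × 75) = 2.537 mg/dL

2.54 mg/dL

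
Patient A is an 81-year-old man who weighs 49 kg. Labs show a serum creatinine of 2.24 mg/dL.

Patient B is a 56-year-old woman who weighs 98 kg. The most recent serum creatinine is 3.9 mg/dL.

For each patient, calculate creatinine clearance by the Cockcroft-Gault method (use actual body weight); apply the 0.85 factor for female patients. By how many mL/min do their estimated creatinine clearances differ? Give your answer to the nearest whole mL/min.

Patient A: CrCl = (140 − 81) × 49 / (72 × 2.24) = 2891.0 / 161.28 ≈ 17.9 mL/min
Patient B: CrCl = (140 − 56) × 98 / (72 × 3.9) × 0.85 = 8232.0 / 280.80 × 0.85 ≈ 24.9 mL/min
|17.9 − 24.9| = 7.0 mL/min

7 mL/min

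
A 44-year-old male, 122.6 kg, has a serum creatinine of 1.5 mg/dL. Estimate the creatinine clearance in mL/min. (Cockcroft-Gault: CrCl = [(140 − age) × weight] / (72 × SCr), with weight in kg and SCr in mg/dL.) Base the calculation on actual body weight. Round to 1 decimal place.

CrCl = (140 − 44) × 122.6 / (72 × 1.5) = 11769.6 / 108.00 ≈ 109.0 mL/min

109.0 mL/min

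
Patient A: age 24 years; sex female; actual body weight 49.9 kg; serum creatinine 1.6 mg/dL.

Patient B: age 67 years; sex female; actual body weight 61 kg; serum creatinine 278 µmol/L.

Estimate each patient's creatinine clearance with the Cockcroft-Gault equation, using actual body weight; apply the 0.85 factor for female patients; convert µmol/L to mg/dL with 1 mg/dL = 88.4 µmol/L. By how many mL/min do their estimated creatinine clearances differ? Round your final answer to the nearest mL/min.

26 mL/min

Patient A: CrCl = (140 − 24) × 49.9 / (72 × 1.6) × 0.85 = 5788.4 / 115.20 × 0.85 ≈ 42.7 mL/min
Patient B: SCr = 278 / 88.4 = 3.145 mg/dL
Patient B: CrCl = (140 − 67) × 61 / (72 × 3.145) × 0.85 = 4453.0 / 226.44 × 0.85 ≈ 16.7 mL/min
|42.7 − 16.7| = 26.0 mL/min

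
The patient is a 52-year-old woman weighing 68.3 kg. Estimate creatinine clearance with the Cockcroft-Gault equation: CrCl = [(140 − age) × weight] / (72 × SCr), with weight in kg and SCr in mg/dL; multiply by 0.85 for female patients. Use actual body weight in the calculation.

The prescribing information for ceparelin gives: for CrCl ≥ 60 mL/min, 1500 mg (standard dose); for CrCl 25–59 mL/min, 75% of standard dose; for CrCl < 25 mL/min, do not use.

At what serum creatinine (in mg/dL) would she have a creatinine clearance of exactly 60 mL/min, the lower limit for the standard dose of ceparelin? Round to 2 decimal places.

Standard dose requires CrCl ≥ 60 mL/min.
Set (140 − 52) × 68.3 × 0.85 / (72 × SCr) = 60
SCr = (140 − 52) × 68.3 × 0.85 / (72 × 60) = 1.183 mg/dL

1.18 mg/dL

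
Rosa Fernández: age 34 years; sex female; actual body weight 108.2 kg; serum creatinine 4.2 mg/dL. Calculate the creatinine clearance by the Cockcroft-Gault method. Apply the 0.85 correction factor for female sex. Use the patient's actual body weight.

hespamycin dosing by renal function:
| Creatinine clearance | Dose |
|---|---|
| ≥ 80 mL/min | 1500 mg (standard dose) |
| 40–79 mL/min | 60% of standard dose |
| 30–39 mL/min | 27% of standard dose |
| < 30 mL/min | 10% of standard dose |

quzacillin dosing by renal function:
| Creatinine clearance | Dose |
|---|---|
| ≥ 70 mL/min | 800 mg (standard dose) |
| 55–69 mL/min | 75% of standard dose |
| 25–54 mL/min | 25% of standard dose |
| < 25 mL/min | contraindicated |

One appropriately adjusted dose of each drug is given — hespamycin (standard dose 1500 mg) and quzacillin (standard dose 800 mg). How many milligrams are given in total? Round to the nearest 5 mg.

CrCl = (140 − 34) × 108.2 / (72 × 4.2) × 0.85 = 11469.2 / 302.40 × 0.85 ≈ 32.2 mL/min
CrCl ≈ 32 mL/min.
hespamycin: 30–39 mL/min → 27% of 1500 mg = 405 mg.
quzacillin: 25–54 mL/min → 25% of 800 mg = 200 mg.
Total = 405 + 200 = 605 mg.

605 mg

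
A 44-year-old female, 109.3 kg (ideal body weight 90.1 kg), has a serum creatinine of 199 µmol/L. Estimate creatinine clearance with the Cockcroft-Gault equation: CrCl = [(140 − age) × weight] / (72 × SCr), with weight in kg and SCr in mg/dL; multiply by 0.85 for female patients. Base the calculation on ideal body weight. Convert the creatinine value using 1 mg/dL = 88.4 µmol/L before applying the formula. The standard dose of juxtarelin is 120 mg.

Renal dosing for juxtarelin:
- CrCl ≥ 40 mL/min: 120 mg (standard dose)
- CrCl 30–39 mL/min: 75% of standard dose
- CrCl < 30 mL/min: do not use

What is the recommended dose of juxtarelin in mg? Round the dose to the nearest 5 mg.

SCr = 199 / 88.4 = 2.251 mg/dL
CrCl = (140 − 44) × 90.1 / (72 × 2.251) × 0.85 = 8649.6 / 162.07 × 0.85 ≈ 45.4 mL/min
CrCl ≈ 45 mL/min → bracket ≥ 40 mL/min.
100% of 120 mg = 120 mg

120 mg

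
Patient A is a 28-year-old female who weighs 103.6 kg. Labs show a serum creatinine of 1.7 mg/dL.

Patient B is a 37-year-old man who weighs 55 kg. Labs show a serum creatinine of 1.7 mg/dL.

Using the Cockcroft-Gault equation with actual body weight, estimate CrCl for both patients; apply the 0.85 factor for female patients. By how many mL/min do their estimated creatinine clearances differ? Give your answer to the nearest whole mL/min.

34 mL/min

Patient A: CrCl = (140 − 28) × 103.6 / (72 × 1.7) × 0.85 = 11603.2 / 122.40 × 0.85 ≈ 80.6 mL/min
Patient B: CrCl = (140 − 37) × 55 / (72 × 1.7) = 5665.0 / 122.40 ≈ 46.3 mL/min
|80.6 − 46.3| = 34.3 mL/min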